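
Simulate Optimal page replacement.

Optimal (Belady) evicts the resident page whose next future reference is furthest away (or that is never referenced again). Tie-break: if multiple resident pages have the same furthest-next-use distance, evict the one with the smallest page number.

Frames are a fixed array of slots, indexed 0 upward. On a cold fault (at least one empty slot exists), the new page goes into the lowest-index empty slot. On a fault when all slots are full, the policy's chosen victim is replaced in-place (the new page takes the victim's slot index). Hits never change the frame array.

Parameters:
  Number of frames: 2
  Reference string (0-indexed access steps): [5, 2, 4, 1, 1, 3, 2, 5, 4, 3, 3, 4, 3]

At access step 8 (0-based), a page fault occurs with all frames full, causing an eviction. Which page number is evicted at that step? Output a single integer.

Step 0: ref 5 -> FAULT, frames=[5,-]
Step 1: ref 2 -> FAULT, frames=[5,2]
Step 2: ref 4 -> FAULT, evict 5, frames=[4,2]
Step 3: ref 1 -> FAULT, evict 4, frames=[1,2]
Step 4: ref 1 -> HIT, frames=[1,2]
Step 5: ref 3 -> FAULT, evict 1, frames=[3,2]
Step 6: ref 2 -> HIT, frames=[3,2]
Step 7: ref 5 -> FAULT, evict 2, frames=[3,5]
Step 8: ref 4 -> FAULT, evict 5, frames=[3,4]
At step 8: evicted page 5

Answer: 5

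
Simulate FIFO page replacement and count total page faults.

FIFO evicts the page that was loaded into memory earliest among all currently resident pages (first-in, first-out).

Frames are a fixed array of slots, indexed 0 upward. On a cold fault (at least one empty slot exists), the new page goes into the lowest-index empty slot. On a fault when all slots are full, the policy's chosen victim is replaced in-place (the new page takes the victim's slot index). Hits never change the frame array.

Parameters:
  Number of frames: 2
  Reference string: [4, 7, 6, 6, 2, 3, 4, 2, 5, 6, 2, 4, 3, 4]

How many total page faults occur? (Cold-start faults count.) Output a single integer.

Answer: 12

Derivation:
Step 0: ref 4 → FAULT, frames=[4,-]
Step 1: ref 7 → FAULT, frames=[4,7]
Step 2: ref 6 → FAULT (evict 4), frames=[6,7]
Step 3: ref 6 → HIT, frames=[6,7]
Step 4: ref 2 → FAULT (evict 7), frames=[6,2]
Step 5: ref 3 → FAULT (evict 6), frames=[3,2]
Step 6: ref 4 → FAULT (evict 2), frames=[3,4]
Step 7: ref 2 → FAULT (evict 3), frames=[2,4]
Step 8: ref 5 → FAULT (evict 4), frames=[2,5]
Step 9: ref 6 → FAULT (evict 2), frames=[6,5]
Step 10: ref 2 → FAULT (evict 5), frames=[6,2]
Step 11: ref 4 → FAULT (evict 6), frames=[4,2]
Step 12: ref 3 → FAULT (evict 2), frames=[4,3]
Step 13: ref 4 → HIT, frames=[4,3]
Total faults: 12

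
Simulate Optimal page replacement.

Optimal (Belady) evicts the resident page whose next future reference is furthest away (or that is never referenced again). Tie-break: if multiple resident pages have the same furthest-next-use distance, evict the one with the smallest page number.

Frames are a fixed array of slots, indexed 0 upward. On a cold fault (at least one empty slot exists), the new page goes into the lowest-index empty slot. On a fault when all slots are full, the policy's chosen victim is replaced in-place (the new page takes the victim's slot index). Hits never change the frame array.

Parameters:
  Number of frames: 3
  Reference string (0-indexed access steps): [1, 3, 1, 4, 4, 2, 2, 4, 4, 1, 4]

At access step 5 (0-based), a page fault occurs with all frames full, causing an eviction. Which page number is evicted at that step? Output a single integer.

Step 0: ref 1 -> FAULT, frames=[1,-,-]
Step 1: ref 3 -> FAULT, frames=[1,3,-]
Step 2: ref 1 -> HIT, frames=[1,3,-]
Step 3: ref 4 -> FAULT, frames=[1,3,4]
Step 4: ref 4 -> HIT, frames=[1,3,4]
Step 5: ref 2 -> FAULT, evict 3, frames=[1,2,4]
At step 5: evicted page 3

Answer: 3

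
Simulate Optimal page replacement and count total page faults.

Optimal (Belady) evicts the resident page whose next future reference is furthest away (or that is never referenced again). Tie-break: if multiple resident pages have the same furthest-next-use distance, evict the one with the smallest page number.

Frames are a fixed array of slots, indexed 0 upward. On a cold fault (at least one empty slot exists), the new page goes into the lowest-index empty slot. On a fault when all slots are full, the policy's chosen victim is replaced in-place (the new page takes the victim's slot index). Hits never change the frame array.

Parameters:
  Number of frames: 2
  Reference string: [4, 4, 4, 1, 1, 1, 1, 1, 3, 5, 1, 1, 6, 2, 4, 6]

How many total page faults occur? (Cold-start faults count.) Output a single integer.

Step 0: ref 4 → FAULT, frames=[4,-]
Step 1: ref 4 → HIT, frames=[4,-]
Step 2: ref 4 → HIT, frames=[4,-]
Step 3: ref 1 → FAULT, frames=[4,1]
Step 4: ref 1 → HIT, frames=[4,1]
Step 5: ref 1 → HIT, frames=[4,1]
Step 6: ref 1 → HIT, frames=[4,1]
Step 7: ref 1 → HIT, frames=[4,1]
Step 8: ref 3 → FAULT (evict 4), frames=[3,1]
Step 9: ref 5 → FAULT (evict 3), frames=[5,1]
Step 10: ref 1 → HIT, frames=[5,1]
Step 11: ref 1 → HIT, frames=[5,1]
Step 12: ref 6 → FAULT (evict 1), frames=[5,6]
Step 13: ref 2 → FAULT (evict 5), frames=[2,6]
Step 14: ref 4 → FAULT (evict 2), frames=[4,6]
Step 15: ref 6 → HIT, frames=[4,6]
Total faults: 7

Answer: 7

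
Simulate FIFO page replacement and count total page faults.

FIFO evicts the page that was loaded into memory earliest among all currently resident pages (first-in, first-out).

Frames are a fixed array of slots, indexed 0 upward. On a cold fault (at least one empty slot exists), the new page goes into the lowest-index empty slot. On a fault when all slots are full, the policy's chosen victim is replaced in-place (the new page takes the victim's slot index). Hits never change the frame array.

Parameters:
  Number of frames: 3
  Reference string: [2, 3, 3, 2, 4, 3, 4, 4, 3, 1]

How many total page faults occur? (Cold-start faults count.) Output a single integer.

Answer: 4

Derivation:
Step 0: ref 2 → FAULT, frames=[2,-,-]
Step 1: ref 3 → FAULT, frames=[2,3,-]
Step 2: ref 3 → HIT, frames=[2,3,-]
Step 3: ref 2 → HIT, frames=[2,3,-]
Step 4: ref 4 → FAULT, frames=[2,3,4]
Step 5: ref 3 → HIT, frames=[2,3,4]
Step 6: ref 4 → HIT, frames=[2,3,4]
Step 7: ref 4 → HIT, frames=[2,3,4]
Step 8: ref 3 → HIT, frames=[2,3,4]
Step 9: ref 1 → FAULT (evict 2), frames=[1,3,4]
Total faults: 4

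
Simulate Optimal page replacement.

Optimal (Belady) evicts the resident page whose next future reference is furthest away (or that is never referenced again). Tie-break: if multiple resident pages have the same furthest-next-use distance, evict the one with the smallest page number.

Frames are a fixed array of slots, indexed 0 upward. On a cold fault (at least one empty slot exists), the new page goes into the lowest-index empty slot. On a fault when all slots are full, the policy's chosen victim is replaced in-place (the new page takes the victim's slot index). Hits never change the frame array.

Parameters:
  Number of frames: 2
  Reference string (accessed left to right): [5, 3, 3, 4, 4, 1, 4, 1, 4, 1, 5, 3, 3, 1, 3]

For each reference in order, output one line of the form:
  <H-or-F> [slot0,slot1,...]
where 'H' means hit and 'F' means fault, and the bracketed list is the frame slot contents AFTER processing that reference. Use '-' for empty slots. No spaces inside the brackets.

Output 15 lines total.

F [5,-]
F [5,3]
H [5,3]
F [5,4]
H [5,4]
F [1,4]
H [1,4]
H [1,4]
H [1,4]
H [1,4]
F [1,5]
F [1,3]
H [1,3]
H [1,3]
H [1,3]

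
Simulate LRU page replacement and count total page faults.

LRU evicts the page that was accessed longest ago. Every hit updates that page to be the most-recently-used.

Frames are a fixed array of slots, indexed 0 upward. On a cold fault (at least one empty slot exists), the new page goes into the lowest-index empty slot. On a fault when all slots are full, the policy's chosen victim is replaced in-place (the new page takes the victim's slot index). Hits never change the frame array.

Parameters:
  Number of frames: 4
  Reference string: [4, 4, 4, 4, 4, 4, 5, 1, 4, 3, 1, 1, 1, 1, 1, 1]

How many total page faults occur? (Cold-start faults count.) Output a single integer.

Answer: 4

Derivation:
Step 0: ref 4 → FAULT, frames=[4,-,-,-]
Step 1: ref 4 → HIT, frames=[4,-,-,-]
Step 2: ref 4 → HIT, frames=[4,-,-,-]
Step 3: ref 4 → HIT, frames=[4,-,-,-]
Step 4: ref 4 → HIT, frames=[4,-,-,-]
Step 5: ref 4 → HIT, frames=[4,-,-,-]
Step 6: ref 5 → FAULT, frames=[4,5,-,-]
Step 7: ref 1 → FAULT, frames=[4,5,1,-]
Step 8: ref 4 → HIT, frames=[4,5,1,-]
Step 9: ref 3 → FAULT, frames=[4,5,1,3]
Step 10: ref 1 → HIT, frames=[4,5,1,3]
Step 11: ref 1 → HIT, frames=[4,5,1,3]
Step 12: ref 1 → HIT, frames=[4,5,1,3]
Step 13: ref 1 → HIT, frames=[4,5,1,3]
Step 14: ref 1 → HIT, frames=[4,5,1,3]
Step 15: ref 1 → HIT, frames=[4,5,1,3]
Total faults: 4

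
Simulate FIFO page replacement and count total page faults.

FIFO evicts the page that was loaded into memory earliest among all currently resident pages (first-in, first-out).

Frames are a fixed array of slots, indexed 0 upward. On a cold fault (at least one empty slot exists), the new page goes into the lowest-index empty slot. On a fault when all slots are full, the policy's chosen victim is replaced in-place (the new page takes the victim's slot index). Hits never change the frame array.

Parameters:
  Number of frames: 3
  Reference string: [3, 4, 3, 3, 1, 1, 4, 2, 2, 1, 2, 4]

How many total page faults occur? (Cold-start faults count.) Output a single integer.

Answer: 4

Derivation:
Step 0: ref 3 → FAULT, frames=[3,-,-]
Step 1: ref 4 → FAULT, frames=[3,4,-]
Step 2: ref 3 → HIT, frames=[3,4,-]
Step 3: ref 3 → HIT, frames=[3,4,-]
Step 4: ref 1 → FAULT, frames=[3,4,1]
Step 5: ref 1 → HIT, frames=[3,4,1]
Step 6: ref 4 → HIT, frames=[3,4,1]
Step 7: ref 2 → FAULT (evict 3), frames=[2,4,1]
Step 8: ref 2 → HIT, frames=[2,4,1]
Step 9: ref 1 → HIT, frames=[2,4,1]
Step 10: ref 2 → HIT, frames=[2,4,1]
Step 11: ref 4 → HIT, frames=[2,4,1]
Total faults: 4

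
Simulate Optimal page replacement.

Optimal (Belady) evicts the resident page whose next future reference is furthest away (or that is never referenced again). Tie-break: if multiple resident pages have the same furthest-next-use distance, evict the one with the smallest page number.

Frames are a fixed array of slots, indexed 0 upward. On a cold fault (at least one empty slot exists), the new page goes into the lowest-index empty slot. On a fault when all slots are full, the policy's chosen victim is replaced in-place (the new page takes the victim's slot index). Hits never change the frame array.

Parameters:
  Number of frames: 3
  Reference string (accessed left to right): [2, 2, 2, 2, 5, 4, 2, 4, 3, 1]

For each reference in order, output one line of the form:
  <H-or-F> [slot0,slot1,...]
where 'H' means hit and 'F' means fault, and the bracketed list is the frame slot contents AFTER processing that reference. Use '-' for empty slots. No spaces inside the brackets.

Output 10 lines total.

F [2,-,-]
H [2,-,-]
H [2,-,-]
H [2,-,-]
F [2,5,-]
F [2,5,4]
H [2,5,4]
H [2,5,4]
F [3,5,4]
F [1,5,4]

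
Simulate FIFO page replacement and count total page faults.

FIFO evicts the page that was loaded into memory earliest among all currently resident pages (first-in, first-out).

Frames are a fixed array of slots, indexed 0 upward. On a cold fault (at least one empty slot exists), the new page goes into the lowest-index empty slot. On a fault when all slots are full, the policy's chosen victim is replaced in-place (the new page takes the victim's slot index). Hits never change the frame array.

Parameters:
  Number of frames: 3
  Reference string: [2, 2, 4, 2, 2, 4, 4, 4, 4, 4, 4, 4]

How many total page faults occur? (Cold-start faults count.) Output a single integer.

Answer: 2

Derivation:
Step 0: ref 2 → FAULT, frames=[2,-,-]
Step 1: ref 2 → HIT, frames=[2,-,-]
Step 2: ref 4 → FAULT, frames=[2,4,-]
Step 3: ref 2 → HIT, frames=[2,4,-]
Step 4: ref 2 → HIT, frames=[2,4,-]
Step 5: ref 4 → HIT, frames=[2,4,-]
Step 6: ref 4 → HIT, frames=[2,4,-]
Step 7: ref 4 → HIT, frames=[2,4,-]
Step 8: ref 4 → HIT, frames=[2,4,-]
Step 9: ref 4 → HIT, frames=[2,4,-]
Step 10: ref 4 → HIT, frames=[2,4,-]
Step 11: ref 4 → HIT, frames=[2,4,-]
Total faults: 2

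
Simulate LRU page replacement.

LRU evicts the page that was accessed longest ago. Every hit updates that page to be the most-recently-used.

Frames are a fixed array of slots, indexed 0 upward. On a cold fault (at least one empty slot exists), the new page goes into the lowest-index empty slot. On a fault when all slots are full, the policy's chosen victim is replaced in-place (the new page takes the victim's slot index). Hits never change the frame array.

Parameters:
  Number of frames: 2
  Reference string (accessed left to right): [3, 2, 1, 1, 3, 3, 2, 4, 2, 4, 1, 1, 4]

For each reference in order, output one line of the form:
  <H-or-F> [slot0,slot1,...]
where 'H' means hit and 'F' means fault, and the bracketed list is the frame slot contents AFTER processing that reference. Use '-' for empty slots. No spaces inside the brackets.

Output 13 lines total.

F [3,-]
F [3,2]
F [1,2]
H [1,2]
F [1,3]
H [1,3]
F [2,3]
F [2,4]
H [2,4]
H [2,4]
F [1,4]
H [1,4]
H [1,4]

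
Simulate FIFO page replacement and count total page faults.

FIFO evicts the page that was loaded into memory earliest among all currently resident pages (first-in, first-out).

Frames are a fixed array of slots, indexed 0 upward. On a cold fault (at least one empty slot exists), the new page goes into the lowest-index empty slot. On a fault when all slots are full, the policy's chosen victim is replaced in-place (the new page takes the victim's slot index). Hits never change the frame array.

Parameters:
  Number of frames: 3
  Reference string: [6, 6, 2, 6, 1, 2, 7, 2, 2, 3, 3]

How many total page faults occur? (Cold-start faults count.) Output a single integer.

Step 0: ref 6 → FAULT, frames=[6,-,-]
Step 1: ref 6 → HIT, frames=[6,-,-]
Step 2: ref 2 → FAULT, frames=[6,2,-]
Step 3: ref 6 → HIT, frames=[6,2,-]
Step 4: ref 1 → FAULT, frames=[6,2,1]
Step 5: ref 2 → HIT, frames=[6,2,1]
Step 6: ref 7 → FAULT (evict 6), frames=[7,2,1]
Step 7: ref 2 → HIT, frames=[7,2,1]
Step 8: ref 2 → HIT, frames=[7,2,1]
Step 9: ref 3 → FAULT (evict 2), frames=[7,3,1]
Step 10: ref 3 → HIT, frames=[7,3,1]
Total faults: 5

Answer: 5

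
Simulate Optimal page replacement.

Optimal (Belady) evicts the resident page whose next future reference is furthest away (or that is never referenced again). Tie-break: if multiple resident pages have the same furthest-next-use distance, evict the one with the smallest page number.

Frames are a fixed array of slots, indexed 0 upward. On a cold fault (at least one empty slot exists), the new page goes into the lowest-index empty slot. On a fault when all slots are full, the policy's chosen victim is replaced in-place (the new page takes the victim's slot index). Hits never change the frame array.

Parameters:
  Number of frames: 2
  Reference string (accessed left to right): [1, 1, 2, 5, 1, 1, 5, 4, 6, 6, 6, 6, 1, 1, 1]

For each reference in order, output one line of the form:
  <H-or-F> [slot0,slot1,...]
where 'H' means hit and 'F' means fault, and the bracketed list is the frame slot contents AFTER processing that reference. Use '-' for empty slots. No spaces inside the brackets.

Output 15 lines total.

F [1,-]
H [1,-]
F [1,2]
F [1,5]
H [1,5]
H [1,5]
H [1,5]
F [1,4]
F [1,6]
H [1,6]
H [1,6]
H [1,6]
H [1,6]
H [1,6]
H [1,6]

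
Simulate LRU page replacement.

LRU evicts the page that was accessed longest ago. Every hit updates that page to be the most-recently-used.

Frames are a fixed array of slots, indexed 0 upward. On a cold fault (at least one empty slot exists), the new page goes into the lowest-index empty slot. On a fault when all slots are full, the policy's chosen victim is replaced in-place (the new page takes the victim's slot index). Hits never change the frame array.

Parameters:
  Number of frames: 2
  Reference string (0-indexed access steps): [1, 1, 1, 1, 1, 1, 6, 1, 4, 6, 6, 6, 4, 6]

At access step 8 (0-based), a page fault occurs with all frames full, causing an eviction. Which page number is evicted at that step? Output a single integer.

Answer: 6

Derivation:
Step 0: ref 1 -> FAULT, frames=[1,-]
Step 1: ref 1 -> HIT, frames=[1,-]
Step 2: ref 1 -> HIT, frames=[1,-]
Step 3: ref 1 -> HIT, frames=[1,-]
Step 4: ref 1 -> HIT, frames=[1,-]
Step 5: ref 1 -> HIT, frames=[1,-]
Step 6: ref 6 -> FAULT, frames=[1,6]
Step 7: ref 1 -> HIT, frames=[1,6]
Step 8: ref 4 -> FAULT, evict 6, frames=[1,4]
At step 8: evicted page 6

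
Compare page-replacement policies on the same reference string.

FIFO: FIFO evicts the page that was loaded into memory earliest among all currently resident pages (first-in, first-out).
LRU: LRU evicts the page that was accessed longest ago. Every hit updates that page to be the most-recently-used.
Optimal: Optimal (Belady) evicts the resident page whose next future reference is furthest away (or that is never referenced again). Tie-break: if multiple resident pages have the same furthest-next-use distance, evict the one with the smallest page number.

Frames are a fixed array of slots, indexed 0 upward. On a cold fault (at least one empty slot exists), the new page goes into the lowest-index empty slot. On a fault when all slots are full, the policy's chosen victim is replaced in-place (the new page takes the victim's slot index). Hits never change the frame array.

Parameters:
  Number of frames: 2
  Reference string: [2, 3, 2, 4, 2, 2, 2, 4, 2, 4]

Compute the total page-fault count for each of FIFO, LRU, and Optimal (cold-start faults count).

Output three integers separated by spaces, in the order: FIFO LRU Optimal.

--- FIFO ---
  step 0: ref 2 -> FAULT, frames=[2,-] (faults so far: 1)
  step 1: ref 3 -> FAULT, frames=[2,3] (faults so far: 2)
  step 2: ref 2 -> HIT, frames=[2,3] (faults so far: 2)
  step 3: ref 4 -> FAULT, evict 2, frames=[4,3] (faults so far: 3)
  step 4: ref 2 -> FAULT, evict 3, frames=[4,2] (faults so far: 4)
  step 5: ref 2 -> HIT, frames=[4,2] (faults so far: 4)
  step 6: ref 2 -> HIT, frames=[4,2] (faults so far: 4)
  step 7: ref 4 -> HIT, frames=[4,2] (faults so far: 4)
  step 8: ref 2 -> HIT, frames=[4,2] (faults so far: 4)
  step 9: ref 4 -> HIT, frames=[4,2] (faults so far: 4)
  FIFO total faults: 4
--- LRU ---
  step 0: ref 2 -> FAULT, frames=[2,-] (faults so far: 1)
  step 1: ref 3 -> FAULT, frames=[2,3] (faults so far: 2)
  step 2: ref 2 -> HIT, frames=[2,3] (faults so far: 2)
  step 3: ref 4 -> FAULT, evict 3, frames=[2,4] (faults so far: 3)
  step 4: ref 2 -> HIT, frames=[2,4] (faults so far: 3)
  step 5: ref 2 -> HIT, frames=[2,4] (faults so far: 3)
  step 6: ref 2 -> HIT, frames=[2,4] (faults so far: 3)
  step 7: ref 4 -> HIT, frames=[2,4] (faults so far: 3)
  step 8: ref 2 -> HIT, frames=[2,4] (faults so far: 3)
  step 9: ref 4 -> HIT, frames=[2,4] (faults so far: 3)
  LRU total faults: 3
--- Optimal ---
  step 0: ref 2 -> FAULT, frames=[2,-] (faults so far: 1)
  step 1: ref 3 -> FAULT, frames=[2,3] (faults so far: 2)
  step 2: ref 2 -> HIT, frames=[2,3] (faults so far: 2)
  step 3: ref 4 -> FAULT, evict 3, frames=[2,4] (faults so far: 3)
  step 4: ref 2 -> HIT, frames=[2,4] (faults so far: 3)
  step 5: ref 2 -> HIT, frames=[2,4] (faults so far: 3)
  step 6: ref 2 -> HIT, frames=[2,4] (faults so far: 3)
  step 7: ref 4 -> HIT, frames=[2,4] (faults so far: 3)
  step 8: ref 2 -> HIT, frames=[2,4] (faults so far: 3)
  step 9: ref 4 -> HIT, frames=[2,4] (faults so far: 3)
  Optimal total faults: 3

Answer: 4 3 3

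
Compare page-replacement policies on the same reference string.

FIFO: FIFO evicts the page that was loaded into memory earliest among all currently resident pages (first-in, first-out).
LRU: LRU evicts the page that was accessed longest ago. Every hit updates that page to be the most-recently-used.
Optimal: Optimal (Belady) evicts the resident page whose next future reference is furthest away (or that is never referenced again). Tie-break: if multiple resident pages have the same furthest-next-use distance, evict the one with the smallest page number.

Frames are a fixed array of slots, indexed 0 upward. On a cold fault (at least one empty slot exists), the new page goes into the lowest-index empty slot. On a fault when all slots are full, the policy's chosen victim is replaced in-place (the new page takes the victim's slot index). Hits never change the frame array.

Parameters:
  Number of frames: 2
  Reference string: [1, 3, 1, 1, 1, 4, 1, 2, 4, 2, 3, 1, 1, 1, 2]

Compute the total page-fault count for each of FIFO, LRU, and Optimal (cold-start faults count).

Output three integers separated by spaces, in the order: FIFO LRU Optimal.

--- FIFO ---
  step 0: ref 1 -> FAULT, frames=[1,-] (faults so far: 1)
  step 1: ref 3 -> FAULT, frames=[1,3] (faults so far: 2)
  step 2: ref 1 -> HIT, frames=[1,3] (faults so far: 2)
  step 3: ref 1 -> HIT, frames=[1,3] (faults so far: 2)
  step 4: ref 1 -> HIT, frames=[1,3] (faults so far: 2)
  step 5: ref 4 -> FAULT, evict 1, frames=[4,3] (faults so far: 3)
  step 6: ref 1 -> FAULT, evict 3, frames=[4,1] (faults so far: 4)
  step 7: ref 2 -> FAULT, evict 4, frames=[2,1] (faults so far: 5)
  step 8: ref 4 -> FAULT, evict 1, frames=[2,4] (faults so far: 6)
  step 9: ref 2 -> HIT, frames=[2,4] (faults so far: 6)
  step 10: ref 3 -> FAULT, evict 2, frames=[3,4] (faults so far: 7)
  step 11: ref 1 -> FAULT, evict 4, frames=[3,1] (faults so far: 8)
  step 12: ref 1 -> HIT, frames=[3,1] (faults so far: 8)
  step 13: ref 1 -> HIT, frames=[3,1] (faults so far: 8)
  step 14: ref 2 -> FAULT, evict 3, frames=[2,1] (faults so far: 9)
  FIFO total faults: 9
--- LRU ---
  step 0: ref 1 -> FAULT, frames=[1,-] (faults so far: 1)
  step 1: ref 3 -> FAULT, frames=[1,3] (faults so far: 2)
  step 2: ref 1 -> HIT, frames=[1,3] (faults so far: 2)
  step 3: ref 1 -> HIT, frames=[1,3] (faults so far: 2)
  step 4: ref 1 -> HIT, frames=[1,3] (faults so far: 2)
  step 5: ref 4 -> FAULT, evict 3, frames=[1,4] (faults so far: 3)
  step 6: ref 1 -> HIT, frames=[1,4] (faults so far: 3)
  step 7: ref 2 -> FAULT, evict 4, frames=[1,2] (faults so far: 4)
  step 8: ref 4 -> FAULT, evict 1, frames=[4,2] (faults so far: 5)
  step 9: ref 2 -> HIT, frames=[4,2] (faults so far: 5)
  step 10: ref 3 -> FAULT, evict 4, frames=[3,2] (faults so far: 6)
  step 11: ref 1 -> FAULT, evict 2, frames=[3,1] (faults so far: 7)
  step 12: ref 1 -> HIT, frames=[3,1] (faults so far: 7)
  step 13: ref 1 -> HIT, frames=[3,1] (faults so far: 7)
  step 14: ref 2 -> FAULT, evict 3, frames=[2,1] (faults so far: 8)
  LRU total faults: 8
--- Optimal ---
  step 0: ref 1 -> FAULT, frames=[1,-] (faults so far: 1)
  step 1: ref 3 -> FAULT, frames=[1,3] (faults so far: 2)
  step 2: ref 1 -> HIT, frames=[1,3] (faults so far: 2)
  step 3: ref 1 -> HIT, frames=[1,3] (faults so far: 2)
  step 4: ref 1 -> HIT, frames=[1,3] (faults so far: 2)
  step 5: ref 4 -> FAULT, evict 3, frames=[1,4] (faults so far: 3)
  step 6: ref 1 -> HIT, frames=[1,4] (faults so far: 3)
  step 7: ref 2 -> FAULT, evict 1, frames=[2,4] (faults so far: 4)
  step 8: ref 4 -> HIT, frames=[2,4] (faults so far: 4)
  step 9: ref 2 -> HIT, frames=[2,4] (faults so far: 4)
  step 10: ref 3 -> FAULT, evict 4, frames=[2,3] (faults so far: 5)
  step 11: ref 1 -> FAULT, evict 3, frames=[2,1] (faults so far: 6)
  step 12: ref 1 -> HIT, frames=[2,1] (faults so far: 6)
  step 13: ref 1 -> HIT, frames=[2,1] (faults so far: 6)
  step 14: ref 2 -> HIT, frames=[2,1] (faults so far: 6)
  Optimal total faults: 6

Answer: 9 8 6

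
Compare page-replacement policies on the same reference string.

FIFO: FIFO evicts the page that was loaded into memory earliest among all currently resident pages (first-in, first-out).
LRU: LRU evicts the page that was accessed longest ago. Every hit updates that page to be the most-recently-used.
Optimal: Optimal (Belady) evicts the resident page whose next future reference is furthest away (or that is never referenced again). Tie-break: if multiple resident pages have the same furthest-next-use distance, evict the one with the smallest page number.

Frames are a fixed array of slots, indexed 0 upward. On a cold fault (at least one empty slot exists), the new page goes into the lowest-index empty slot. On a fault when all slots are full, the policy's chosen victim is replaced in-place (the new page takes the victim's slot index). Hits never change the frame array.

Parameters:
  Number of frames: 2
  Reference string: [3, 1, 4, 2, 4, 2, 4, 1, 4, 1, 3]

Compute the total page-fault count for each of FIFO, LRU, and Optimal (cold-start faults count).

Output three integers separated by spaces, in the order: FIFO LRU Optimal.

Answer: 7 6 6

Derivation:
--- FIFO ---
  step 0: ref 3 -> FAULT, frames=[3,-] (faults so far: 1)
  step 1: ref 1 -> FAULT, frames=[3,1] (faults so far: 2)
  step 2: ref 4 -> FAULT, evict 3, frames=[4,1] (faults so far: 3)
  step 3: ref 2 -> FAULT, evict 1, frames=[4,2] (faults so far: 4)
  step 4: ref 4 -> HIT, frames=[4,2] (faults so far: 4)
  step 5: ref 2 -> HIT, frames=[4,2] (faults so far: 4)
  step 6: ref 4 -> HIT, frames=[4,2] (faults so far: 4)
  step 7: ref 1 -> FAULT, evict 4, frames=[1,2] (faults so far: 5)
  step 8: ref 4 -> FAULT, evict 2, frames=[1,4] (faults so far: 6)
  step 9: ref 1 -> HIT, frames=[1,4] (faults so far: 6)
  step 10: ref 3 -> FAULT, evict 1, frames=[3,4] (faults so far: 7)
  FIFO total faults: 7
--- LRU ---
  step 0: ref 3 -> FAULT, frames=[3,-] (faults so far: 1)
  step 1: ref 1 -> FAULT, frames=[3,1] (faults so far: 2)
  step 2: ref 4 -> FAULT, evict 3, frames=[4,1] (faults so far: 3)
  step 3: ref 2 -> FAULT, evict 1, frames=[4,2] (faults so far: 4)
  step 4: ref 4 -> HIT, frames=[4,2] (faults so far: 4)
  step 5: ref 2 -> HIT, frames=[4,2] (faults so far: 4)
  step 6: ref 4 -> HIT, frames=[4,2] (faults so far: 4)
  step 7: ref 1 -> FAULT, evict 2, frames=[4,1] (faults so far: 5)
  step 8: ref 4 -> HIT, frames=[4,1] (faults so far: 5)
  step 9: ref 1 -> HIT, frames=[4,1] (faults so far: 5)
  step 10: ref 3 -> FAULT, evict 4, frames=[3,1] (faults so far: 6)
  LRU total faults: 6
--- Optimal ---
  step 0: ref 3 -> FAULT, frames=[3,-] (faults so far: 1)
  step 1: ref 1 -> FAULT, frames=[3,1] (faults so far: 2)
  step 2: ref 4 -> FAULT, evict 3, frames=[4,1] (faults so far: 3)
  step 3: ref 2 -> FAULT, evict 1, frames=[4,2] (faults so far: 4)
  step 4: ref 4 -> HIT, frames=[4,2] (faults so far: 4)
  step 5: ref 2 -> HIT, frames=[4,2] (faults so far: 4)
  step 6: ref 4 -> HIT, frames=[4,2] (faults so far: 4)
  step 7: ref 1 -> FAULT, evict 2, frames=[4,1] (faults so far: 5)
  step 8: ref 4 -> HIT, frames=[4,1] (faults so far: 5)
  step 9: ref 1 -> HIT, frames=[4,1] (faults so far: 5)
  step 10: ref 3 -> FAULT, evict 1, frames=[4,3] (faults so far: 6)
  Optimal total faults: 6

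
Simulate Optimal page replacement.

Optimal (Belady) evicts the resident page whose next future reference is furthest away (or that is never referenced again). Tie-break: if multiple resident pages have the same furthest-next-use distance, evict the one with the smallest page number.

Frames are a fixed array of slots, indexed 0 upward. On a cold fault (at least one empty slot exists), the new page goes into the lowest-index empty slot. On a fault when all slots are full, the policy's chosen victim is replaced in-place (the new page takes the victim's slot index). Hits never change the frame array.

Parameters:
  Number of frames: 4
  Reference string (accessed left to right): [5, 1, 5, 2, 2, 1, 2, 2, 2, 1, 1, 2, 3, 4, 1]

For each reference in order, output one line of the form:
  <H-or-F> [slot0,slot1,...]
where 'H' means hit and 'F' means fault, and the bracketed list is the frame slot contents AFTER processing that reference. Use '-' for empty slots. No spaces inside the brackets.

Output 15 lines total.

F [5,-,-,-]
F [5,1,-,-]
H [5,1,-,-]
F [5,1,2,-]
H [5,1,2,-]
H [5,1,2,-]
H [5,1,2,-]
H [5,1,2,-]
H [5,1,2,-]
H [5,1,2,-]
H [5,1,2,-]
H [5,1,2,-]
F [5,1,2,3]
F [5,1,4,3]
H [5,1,4,3]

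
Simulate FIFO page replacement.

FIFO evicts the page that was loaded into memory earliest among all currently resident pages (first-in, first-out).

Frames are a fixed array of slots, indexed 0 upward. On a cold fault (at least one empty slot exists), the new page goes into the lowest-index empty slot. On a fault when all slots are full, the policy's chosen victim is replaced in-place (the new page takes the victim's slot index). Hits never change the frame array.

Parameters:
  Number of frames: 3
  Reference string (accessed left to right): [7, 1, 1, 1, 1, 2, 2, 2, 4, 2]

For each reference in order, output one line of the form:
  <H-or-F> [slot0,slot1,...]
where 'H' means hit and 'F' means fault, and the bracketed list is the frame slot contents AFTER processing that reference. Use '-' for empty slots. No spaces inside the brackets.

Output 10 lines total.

F [7,-,-]
F [7,1,-]
H [7,1,-]
H [7,1,-]
H [7,1,-]
F [7,1,2]
H [7,1,2]
H [7,1,2]
F [4,1,2]
H [4,1,2]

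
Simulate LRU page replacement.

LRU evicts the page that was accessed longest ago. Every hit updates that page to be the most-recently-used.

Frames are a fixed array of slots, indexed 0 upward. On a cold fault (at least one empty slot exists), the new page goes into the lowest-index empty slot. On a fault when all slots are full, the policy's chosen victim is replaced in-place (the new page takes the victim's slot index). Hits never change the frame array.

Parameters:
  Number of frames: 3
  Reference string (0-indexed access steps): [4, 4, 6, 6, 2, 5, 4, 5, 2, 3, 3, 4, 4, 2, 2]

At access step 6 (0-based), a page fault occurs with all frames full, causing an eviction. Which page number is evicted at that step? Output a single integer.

Answer: 6

Derivation:
Step 0: ref 4 -> FAULT, frames=[4,-,-]
Step 1: ref 4 -> HIT, frames=[4,-,-]
Step 2: ref 6 -> FAULT, frames=[4,6,-]
Step 3: ref 6 -> HIT, frames=[4,6,-]
Step 4: ref 2 -> FAULT, frames=[4,6,2]
Step 5: ref 5 -> FAULT, evict 4, frames=[5,6,2]
Step 6: ref 4 -> FAULT, evict 6, frames=[5,4,2]
At step 6: evicted page 6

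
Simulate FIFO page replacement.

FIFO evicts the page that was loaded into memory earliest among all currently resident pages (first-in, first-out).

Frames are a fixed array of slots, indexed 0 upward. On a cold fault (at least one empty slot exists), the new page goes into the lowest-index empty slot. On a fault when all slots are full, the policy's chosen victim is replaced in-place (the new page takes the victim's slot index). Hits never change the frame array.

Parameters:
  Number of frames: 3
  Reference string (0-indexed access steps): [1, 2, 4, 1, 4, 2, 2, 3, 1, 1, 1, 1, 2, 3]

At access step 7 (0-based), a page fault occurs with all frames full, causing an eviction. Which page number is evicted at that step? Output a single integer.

Step 0: ref 1 -> FAULT, frames=[1,-,-]
Step 1: ref 2 -> FAULT, frames=[1,2,-]
Step 2: ref 4 -> FAULT, frames=[1,2,4]
Step 3: ref 1 -> HIT, frames=[1,2,4]
Step 4: ref 4 -> HIT, frames=[1,2,4]
Step 5: ref 2 -> HIT, frames=[1,2,4]
Step 6: ref 2 -> HIT, frames=[1,2,4]
Step 7: ref 3 -> FAULT, evict 1, frames=[3,2,4]
At step 7: evicted page 1

Answer: 1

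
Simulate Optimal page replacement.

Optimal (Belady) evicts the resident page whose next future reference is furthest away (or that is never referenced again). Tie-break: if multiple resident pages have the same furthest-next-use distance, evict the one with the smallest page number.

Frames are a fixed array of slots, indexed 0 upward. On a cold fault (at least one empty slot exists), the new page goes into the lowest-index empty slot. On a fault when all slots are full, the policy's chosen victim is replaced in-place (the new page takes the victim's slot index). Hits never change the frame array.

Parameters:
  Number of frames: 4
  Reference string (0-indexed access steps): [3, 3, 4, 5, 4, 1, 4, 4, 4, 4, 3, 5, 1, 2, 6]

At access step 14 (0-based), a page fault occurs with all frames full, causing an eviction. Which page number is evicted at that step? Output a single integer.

Step 0: ref 3 -> FAULT, frames=[3,-,-,-]
Step 1: ref 3 -> HIT, frames=[3,-,-,-]
Step 2: ref 4 -> FAULT, frames=[3,4,-,-]
Step 3: ref 5 -> FAULT, frames=[3,4,5,-]
Step 4: ref 4 -> HIT, frames=[3,4,5,-]
Step 5: ref 1 -> FAULT, frames=[3,4,5,1]
Step 6: ref 4 -> HIT, frames=[3,4,5,1]
Step 7: ref 4 -> HIT, frames=[3,4,5,1]
Step 8: ref 4 -> HIT, frames=[3,4,5,1]
Step 9: ref 4 -> HIT, frames=[3,4,5,1]
Step 10: ref 3 -> HIT, frames=[3,4,5,1]
Step 11: ref 5 -> HIT, frames=[3,4,5,1]
Step 12: ref 1 -> HIT, frames=[3,4,5,1]
Step 13: ref 2 -> FAULT, evict 1, frames=[3,4,5,2]
Step 14: ref 6 -> FAULT, evict 2, frames=[3,4,5,6]
At step 14: evicted page 2

Answer: 2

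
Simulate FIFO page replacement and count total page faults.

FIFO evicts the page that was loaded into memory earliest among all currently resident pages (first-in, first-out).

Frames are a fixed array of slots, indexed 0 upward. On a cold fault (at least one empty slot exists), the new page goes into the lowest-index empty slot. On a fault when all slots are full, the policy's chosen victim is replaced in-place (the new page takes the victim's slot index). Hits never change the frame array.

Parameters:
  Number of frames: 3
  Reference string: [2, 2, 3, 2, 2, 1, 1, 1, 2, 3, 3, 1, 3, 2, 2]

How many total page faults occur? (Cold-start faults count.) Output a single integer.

Answer: 3

Derivation:
Step 0: ref 2 → FAULT, frames=[2,-,-]
Step 1: ref 2 → HIT, frames=[2,-,-]
Step 2: ref 3 → FAULT, frames=[2,3,-]
Step 3: ref 2 → HIT, frames=[2,3,-]
Step 4: ref 2 → HIT, frames=[2,3,-]
Step 5: ref 1 → FAULT, frames=[2,3,1]
Step 6: ref 1 → HIT, frames=[2,3,1]
Step 7: ref 1 → HIT, frames=[2,3,1]
Step 8: ref 2 → HIT, frames=[2,3,1]
Step 9: ref 3 → HIT, frames=[2,3,1]
Step 10: ref 3 → HIT, frames=[2,3,1]
Step 11: ref 1 → HIT, frames=[2,3,1]
Step 12: ref 3 → HIT, frames=[2,3,1]
Step 13: ref 2 → HIT, frames=[2,3,1]
Step 14: ref 2 → HIT, frames=[2,3,1]
Total faults: 3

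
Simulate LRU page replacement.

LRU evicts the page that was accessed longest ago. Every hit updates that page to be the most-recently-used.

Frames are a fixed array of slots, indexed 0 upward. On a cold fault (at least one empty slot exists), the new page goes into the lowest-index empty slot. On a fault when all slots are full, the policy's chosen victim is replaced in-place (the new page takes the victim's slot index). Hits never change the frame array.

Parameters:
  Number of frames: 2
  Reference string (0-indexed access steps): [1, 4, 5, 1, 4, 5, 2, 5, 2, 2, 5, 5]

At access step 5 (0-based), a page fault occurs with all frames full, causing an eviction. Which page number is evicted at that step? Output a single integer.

Step 0: ref 1 -> FAULT, frames=[1,-]
Step 1: ref 4 -> FAULT, frames=[1,4]
Step 2: ref 5 -> FAULT, evict 1, frames=[5,4]
Step 3: ref 1 -> FAULT, evict 4, frames=[5,1]
Step 4: ref 4 -> FAULT, evict 5, frames=[4,1]
Step 5: ref 5 -> FAULT, evict 1, frames=[4,5]
At step 5: evicted page 1

Answer: 1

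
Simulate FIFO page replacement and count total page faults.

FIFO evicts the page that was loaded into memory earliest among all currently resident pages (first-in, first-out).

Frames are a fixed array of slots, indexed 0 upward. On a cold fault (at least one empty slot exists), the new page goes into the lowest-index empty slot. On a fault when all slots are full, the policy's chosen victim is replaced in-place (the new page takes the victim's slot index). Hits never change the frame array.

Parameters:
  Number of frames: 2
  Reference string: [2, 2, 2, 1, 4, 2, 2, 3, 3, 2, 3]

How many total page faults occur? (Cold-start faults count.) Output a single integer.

Answer: 5

Derivation:
Step 0: ref 2 → FAULT, frames=[2,-]
Step 1: ref 2 → HIT, frames=[2,-]
Step 2: ref 2 → HIT, frames=[2,-]
Step 3: ref 1 → FAULT, frames=[2,1]
Step 4: ref 4 → FAULT (evict 2), frames=[4,1]
Step 5: ref 2 → FAULT (evict 1), frames=[4,2]
Step 6: ref 2 → HIT, frames=[4,2]
Step 7: ref 3 → FAULT (evict 4), frames=[3,2]
Step 8: ref 3 → HIT, frames=[3,2]
Step 9: ref 2 → HIT, frames=[3,2]
Step 10: ref 3 → HIT, frames=[3,2]
Total faults: 5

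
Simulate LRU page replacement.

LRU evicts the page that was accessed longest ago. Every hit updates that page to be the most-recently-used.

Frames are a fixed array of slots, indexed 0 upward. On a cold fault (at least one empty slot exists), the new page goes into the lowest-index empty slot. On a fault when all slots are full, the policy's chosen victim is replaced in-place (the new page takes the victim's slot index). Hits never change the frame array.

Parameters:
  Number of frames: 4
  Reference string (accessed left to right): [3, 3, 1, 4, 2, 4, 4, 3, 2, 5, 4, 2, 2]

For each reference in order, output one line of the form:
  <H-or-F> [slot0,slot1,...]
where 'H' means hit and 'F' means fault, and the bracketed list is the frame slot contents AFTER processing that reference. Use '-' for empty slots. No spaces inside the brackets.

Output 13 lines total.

F [3,-,-,-]
H [3,-,-,-]
F [3,1,-,-]
F [3,1,4,-]
F [3,1,4,2]
H [3,1,4,2]
H [3,1,4,2]
H [3,1,4,2]
H [3,1,4,2]
F [3,5,4,2]
H [3,5,4,2]
H [3,5,4,2]
H [3,5,4,2]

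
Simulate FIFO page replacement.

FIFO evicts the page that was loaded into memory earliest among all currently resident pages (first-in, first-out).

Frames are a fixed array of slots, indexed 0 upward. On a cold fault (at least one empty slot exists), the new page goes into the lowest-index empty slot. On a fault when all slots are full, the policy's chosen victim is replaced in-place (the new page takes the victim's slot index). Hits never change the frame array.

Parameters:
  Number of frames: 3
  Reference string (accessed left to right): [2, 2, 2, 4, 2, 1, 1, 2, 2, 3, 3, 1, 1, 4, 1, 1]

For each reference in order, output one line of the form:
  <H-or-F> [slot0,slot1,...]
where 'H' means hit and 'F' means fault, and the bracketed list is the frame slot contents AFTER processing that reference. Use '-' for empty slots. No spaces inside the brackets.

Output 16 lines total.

F [2,-,-]
H [2,-,-]
H [2,-,-]
F [2,4,-]
H [2,4,-]
F [2,4,1]
H [2,4,1]
H [2,4,1]
H [2,4,1]
F [3,4,1]
H [3,4,1]
H [3,4,1]
H [3,4,1]
H [3,4,1]
H [3,4,1]
H [3,4,1]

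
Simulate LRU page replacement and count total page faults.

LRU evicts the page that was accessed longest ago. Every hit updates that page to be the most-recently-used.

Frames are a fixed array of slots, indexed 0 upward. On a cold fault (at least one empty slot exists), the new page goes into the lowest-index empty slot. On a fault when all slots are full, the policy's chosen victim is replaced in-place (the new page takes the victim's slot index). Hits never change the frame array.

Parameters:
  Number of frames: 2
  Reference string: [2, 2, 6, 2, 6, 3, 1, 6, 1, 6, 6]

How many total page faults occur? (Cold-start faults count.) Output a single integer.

Step 0: ref 2 → FAULT, frames=[2,-]
Step 1: ref 2 → HIT, frames=[2,-]
Step 2: ref 6 → FAULT, frames=[2,6]
Step 3: ref 2 → HIT, frames=[2,6]
Step 4: ref 6 → HIT, frames=[2,6]
Step 5: ref 3 → FAULT (evict 2), frames=[3,6]
Step 6: ref 1 → FAULT (evict 6), frames=[3,1]
Step 7: ref 6 → FAULT (evict 3), frames=[6,1]
Step 8: ref 1 → HIT, frames=[6,1]
Step 9: ref 6 → HIT, frames=[6,1]
Step 10: ref 6 → HIT, frames=[6,1]
Total faults: 5

Answer: 5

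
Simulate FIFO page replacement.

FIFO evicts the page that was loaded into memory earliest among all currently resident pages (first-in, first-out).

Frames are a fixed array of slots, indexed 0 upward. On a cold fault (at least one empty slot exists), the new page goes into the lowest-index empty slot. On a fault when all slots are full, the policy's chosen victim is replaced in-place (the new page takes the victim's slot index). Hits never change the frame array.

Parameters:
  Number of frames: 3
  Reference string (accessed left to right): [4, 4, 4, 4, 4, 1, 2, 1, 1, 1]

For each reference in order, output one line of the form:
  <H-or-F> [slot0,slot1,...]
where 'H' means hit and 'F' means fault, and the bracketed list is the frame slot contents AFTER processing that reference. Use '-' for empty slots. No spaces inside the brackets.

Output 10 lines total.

F [4,-,-]
H [4,-,-]
H [4,-,-]
H [4,-,-]
H [4,-,-]
F [4,1,-]
F [4,1,2]
H [4,1,2]
H [4,1,2]
H [4,1,2]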